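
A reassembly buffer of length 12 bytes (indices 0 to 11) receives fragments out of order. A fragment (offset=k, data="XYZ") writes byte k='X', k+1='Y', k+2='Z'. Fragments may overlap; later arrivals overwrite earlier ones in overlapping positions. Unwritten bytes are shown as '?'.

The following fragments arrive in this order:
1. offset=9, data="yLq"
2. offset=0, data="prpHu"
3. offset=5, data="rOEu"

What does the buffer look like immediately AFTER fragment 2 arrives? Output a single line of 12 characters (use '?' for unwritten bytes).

Fragment 1: offset=9 data="yLq" -> buffer=?????????yLq
Fragment 2: offset=0 data="prpHu" -> buffer=prpHu????yLq

Answer: prpHu????yLq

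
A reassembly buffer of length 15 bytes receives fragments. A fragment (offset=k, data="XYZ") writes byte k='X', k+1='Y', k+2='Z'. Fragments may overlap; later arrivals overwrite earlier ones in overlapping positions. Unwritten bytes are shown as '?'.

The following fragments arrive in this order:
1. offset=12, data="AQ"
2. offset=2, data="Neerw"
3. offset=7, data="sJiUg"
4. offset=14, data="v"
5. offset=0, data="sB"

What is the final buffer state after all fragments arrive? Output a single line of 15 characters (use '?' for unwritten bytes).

Fragment 1: offset=12 data="AQ" -> buffer=????????????AQ?
Fragment 2: offset=2 data="Neerw" -> buffer=??Neerw?????AQ?
Fragment 3: offset=7 data="sJiUg" -> buffer=??NeerwsJiUgAQ?
Fragment 4: offset=14 data="v" -> buffer=??NeerwsJiUgAQv
Fragment 5: offset=0 data="sB" -> buffer=sBNeerwsJiUgAQv

Answer: sBNeerwsJiUgAQv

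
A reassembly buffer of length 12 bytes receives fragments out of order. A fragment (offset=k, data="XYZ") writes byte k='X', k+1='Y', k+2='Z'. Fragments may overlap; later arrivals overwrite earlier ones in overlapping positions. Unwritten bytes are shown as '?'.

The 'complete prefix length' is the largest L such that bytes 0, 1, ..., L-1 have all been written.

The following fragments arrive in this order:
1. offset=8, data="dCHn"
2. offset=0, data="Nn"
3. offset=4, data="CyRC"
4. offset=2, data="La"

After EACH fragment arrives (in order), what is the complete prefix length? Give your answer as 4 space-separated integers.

Fragment 1: offset=8 data="dCHn" -> buffer=????????dCHn -> prefix_len=0
Fragment 2: offset=0 data="Nn" -> buffer=Nn??????dCHn -> prefix_len=2
Fragment 3: offset=4 data="CyRC" -> buffer=Nn??CyRCdCHn -> prefix_len=2
Fragment 4: offset=2 data="La" -> buffer=NnLaCyRCdCHn -> prefix_len=12

Answer: 0 2 2 12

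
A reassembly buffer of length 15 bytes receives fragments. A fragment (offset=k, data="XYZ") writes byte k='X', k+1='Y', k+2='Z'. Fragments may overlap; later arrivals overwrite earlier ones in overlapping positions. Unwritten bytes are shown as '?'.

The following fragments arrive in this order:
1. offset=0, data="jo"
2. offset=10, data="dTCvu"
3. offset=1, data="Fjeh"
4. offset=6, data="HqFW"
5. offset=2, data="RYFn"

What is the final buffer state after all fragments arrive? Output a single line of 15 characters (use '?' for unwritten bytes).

Answer: jFRYFnHqFWdTCvu

Derivation:
Fragment 1: offset=0 data="jo" -> buffer=jo?????????????
Fragment 2: offset=10 data="dTCvu" -> buffer=jo????????dTCvu
Fragment 3: offset=1 data="Fjeh" -> buffer=jFjeh?????dTCvu
Fragment 4: offset=6 data="HqFW" -> buffer=jFjeh?HqFWdTCvu
Fragment 5: offset=2 data="RYFn" -> buffer=jFRYFnHqFWdTCvu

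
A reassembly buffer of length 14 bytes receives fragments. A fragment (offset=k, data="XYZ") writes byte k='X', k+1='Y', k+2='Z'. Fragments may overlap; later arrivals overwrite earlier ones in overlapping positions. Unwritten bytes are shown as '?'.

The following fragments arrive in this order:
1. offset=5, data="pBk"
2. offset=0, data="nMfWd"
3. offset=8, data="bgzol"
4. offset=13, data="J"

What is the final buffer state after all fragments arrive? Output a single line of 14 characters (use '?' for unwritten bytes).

Answer: nMfWdpBkbgzolJ

Derivation:
Fragment 1: offset=5 data="pBk" -> buffer=?????pBk??????
Fragment 2: offset=0 data="nMfWd" -> buffer=nMfWdpBk??????
Fragment 3: offset=8 data="bgzol" -> buffer=nMfWdpBkbgzol?
Fragment 4: offset=13 data="J" -> buffer=nMfWdpBkbgzolJ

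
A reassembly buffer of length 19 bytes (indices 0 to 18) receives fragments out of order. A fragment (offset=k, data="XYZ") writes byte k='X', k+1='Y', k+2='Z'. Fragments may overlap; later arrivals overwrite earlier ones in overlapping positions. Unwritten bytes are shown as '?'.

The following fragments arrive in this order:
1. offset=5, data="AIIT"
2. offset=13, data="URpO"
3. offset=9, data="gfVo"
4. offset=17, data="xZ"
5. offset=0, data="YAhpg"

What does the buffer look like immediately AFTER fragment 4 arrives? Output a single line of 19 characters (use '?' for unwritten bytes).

Fragment 1: offset=5 data="AIIT" -> buffer=?????AIIT??????????
Fragment 2: offset=13 data="URpO" -> buffer=?????AIIT????URpO??
Fragment 3: offset=9 data="gfVo" -> buffer=?????AIITgfVoURpO??
Fragment 4: offset=17 data="xZ" -> buffer=?????AIITgfVoURpOxZ

Answer: ?????AIITgfVoURpOxZ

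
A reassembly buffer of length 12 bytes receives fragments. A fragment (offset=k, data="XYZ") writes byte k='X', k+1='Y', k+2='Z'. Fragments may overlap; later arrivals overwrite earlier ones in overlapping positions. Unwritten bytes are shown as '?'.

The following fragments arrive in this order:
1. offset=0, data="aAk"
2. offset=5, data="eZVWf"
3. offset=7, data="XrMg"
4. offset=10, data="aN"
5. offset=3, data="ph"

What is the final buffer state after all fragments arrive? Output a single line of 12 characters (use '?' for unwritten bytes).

Answer: aAkpheZXrMaN

Derivation:
Fragment 1: offset=0 data="aAk" -> buffer=aAk?????????
Fragment 2: offset=5 data="eZVWf" -> buffer=aAk??eZVWf??
Fragment 3: offset=7 data="XrMg" -> buffer=aAk??eZXrMg?
Fragment 4: offset=10 data="aN" -> buffer=aAk??eZXrMaN
Fragment 5: offset=3 data="ph" -> buffer=aAkpheZXrMaN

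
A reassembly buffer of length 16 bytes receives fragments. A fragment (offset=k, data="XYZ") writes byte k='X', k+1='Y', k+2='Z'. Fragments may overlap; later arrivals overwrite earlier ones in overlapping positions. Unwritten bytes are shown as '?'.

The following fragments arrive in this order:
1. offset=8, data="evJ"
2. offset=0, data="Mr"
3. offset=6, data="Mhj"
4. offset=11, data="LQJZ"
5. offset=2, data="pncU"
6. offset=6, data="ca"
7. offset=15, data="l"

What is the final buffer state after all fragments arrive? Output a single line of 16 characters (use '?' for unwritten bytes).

Fragment 1: offset=8 data="evJ" -> buffer=????????evJ?????
Fragment 2: offset=0 data="Mr" -> buffer=Mr??????evJ?????
Fragment 3: offset=6 data="Mhj" -> buffer=Mr????MhjvJ?????
Fragment 4: offset=11 data="LQJZ" -> buffer=Mr????MhjvJLQJZ?
Fragment 5: offset=2 data="pncU" -> buffer=MrpncUMhjvJLQJZ?
Fragment 6: offset=6 data="ca" -> buffer=MrpncUcajvJLQJZ?
Fragment 7: offset=15 data="l" -> buffer=MrpncUcajvJLQJZl

Answer: MrpncUcajvJLQJZl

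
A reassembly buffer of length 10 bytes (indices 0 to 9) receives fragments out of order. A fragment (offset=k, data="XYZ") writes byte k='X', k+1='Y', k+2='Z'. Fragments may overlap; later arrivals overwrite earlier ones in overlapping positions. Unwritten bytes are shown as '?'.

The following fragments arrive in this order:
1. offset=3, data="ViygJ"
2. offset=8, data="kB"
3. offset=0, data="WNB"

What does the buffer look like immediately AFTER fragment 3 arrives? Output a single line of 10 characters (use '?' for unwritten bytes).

Answer: WNBViygJkB

Derivation:
Fragment 1: offset=3 data="ViygJ" -> buffer=???ViygJ??
Fragment 2: offset=8 data="kB" -> buffer=???ViygJkB
Fragment 3: offset=0 data="WNB" -> buffer=WNBViygJkB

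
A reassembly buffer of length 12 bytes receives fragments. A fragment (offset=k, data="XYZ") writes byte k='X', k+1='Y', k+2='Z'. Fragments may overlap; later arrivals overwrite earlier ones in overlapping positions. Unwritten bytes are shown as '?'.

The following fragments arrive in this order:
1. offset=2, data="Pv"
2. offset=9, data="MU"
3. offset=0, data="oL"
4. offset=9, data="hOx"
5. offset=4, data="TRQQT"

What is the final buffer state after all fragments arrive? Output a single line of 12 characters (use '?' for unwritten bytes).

Fragment 1: offset=2 data="Pv" -> buffer=??Pv????????
Fragment 2: offset=9 data="MU" -> buffer=??Pv?????MU?
Fragment 3: offset=0 data="oL" -> buffer=oLPv?????MU?
Fragment 4: offset=9 data="hOx" -> buffer=oLPv?????hOx
Fragment 5: offset=4 data="TRQQT" -> buffer=oLPvTRQQThOx

Answer: oLPvTRQQThOx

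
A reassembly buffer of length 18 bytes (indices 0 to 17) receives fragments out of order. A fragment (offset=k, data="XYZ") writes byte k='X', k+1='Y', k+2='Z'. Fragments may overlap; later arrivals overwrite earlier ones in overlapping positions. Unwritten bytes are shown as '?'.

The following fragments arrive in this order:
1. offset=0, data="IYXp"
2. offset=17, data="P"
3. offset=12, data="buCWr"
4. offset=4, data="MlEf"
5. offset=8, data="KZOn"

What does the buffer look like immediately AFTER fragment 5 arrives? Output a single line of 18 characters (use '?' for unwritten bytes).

Answer: IYXpMlEfKZOnbuCWrP

Derivation:
Fragment 1: offset=0 data="IYXp" -> buffer=IYXp??????????????
Fragment 2: offset=17 data="P" -> buffer=IYXp?????????????P
Fragment 3: offset=12 data="buCWr" -> buffer=IYXp????????buCWrP
Fragment 4: offset=4 data="MlEf" -> buffer=IYXpMlEf????buCWrP
Fragment 5: offset=8 data="KZOn" -> buffer=IYXpMlEfKZOnbuCWrP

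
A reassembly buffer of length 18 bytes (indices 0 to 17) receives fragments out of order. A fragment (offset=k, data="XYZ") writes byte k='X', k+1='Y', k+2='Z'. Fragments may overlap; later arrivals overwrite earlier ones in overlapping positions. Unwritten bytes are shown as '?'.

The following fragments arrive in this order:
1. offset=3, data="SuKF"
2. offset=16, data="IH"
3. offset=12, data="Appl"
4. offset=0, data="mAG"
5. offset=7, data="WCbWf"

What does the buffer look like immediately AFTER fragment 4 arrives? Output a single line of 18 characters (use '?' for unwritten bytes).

Fragment 1: offset=3 data="SuKF" -> buffer=???SuKF???????????
Fragment 2: offset=16 data="IH" -> buffer=???SuKF?????????IH
Fragment 3: offset=12 data="Appl" -> buffer=???SuKF?????ApplIH
Fragment 4: offset=0 data="mAG" -> buffer=mAGSuKF?????ApplIH

Answer: mAGSuKF?????ApplIH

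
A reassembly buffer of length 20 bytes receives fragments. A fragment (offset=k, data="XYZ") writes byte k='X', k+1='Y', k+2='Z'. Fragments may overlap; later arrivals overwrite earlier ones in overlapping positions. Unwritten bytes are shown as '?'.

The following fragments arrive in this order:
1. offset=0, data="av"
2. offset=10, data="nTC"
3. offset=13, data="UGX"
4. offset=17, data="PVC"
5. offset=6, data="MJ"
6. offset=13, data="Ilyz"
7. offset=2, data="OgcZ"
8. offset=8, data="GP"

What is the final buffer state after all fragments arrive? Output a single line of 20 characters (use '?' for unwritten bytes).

Answer: avOgcZMJGPnTCIlyzPVC

Derivation:
Fragment 1: offset=0 data="av" -> buffer=av??????????????????
Fragment 2: offset=10 data="nTC" -> buffer=av????????nTC???????
Fragment 3: offset=13 data="UGX" -> buffer=av????????nTCUGX????
Fragment 4: offset=17 data="PVC" -> buffer=av????????nTCUGX?PVC
Fragment 5: offset=6 data="MJ" -> buffer=av????MJ??nTCUGX?PVC
Fragment 6: offset=13 data="Ilyz" -> buffer=av????MJ??nTCIlyzPVC
Fragment 7: offset=2 data="OgcZ" -> buffer=avOgcZMJ??nTCIlyzPVC
Fragment 8: offset=8 data="GP" -> buffer=avOgcZMJGPnTCIlyzPVC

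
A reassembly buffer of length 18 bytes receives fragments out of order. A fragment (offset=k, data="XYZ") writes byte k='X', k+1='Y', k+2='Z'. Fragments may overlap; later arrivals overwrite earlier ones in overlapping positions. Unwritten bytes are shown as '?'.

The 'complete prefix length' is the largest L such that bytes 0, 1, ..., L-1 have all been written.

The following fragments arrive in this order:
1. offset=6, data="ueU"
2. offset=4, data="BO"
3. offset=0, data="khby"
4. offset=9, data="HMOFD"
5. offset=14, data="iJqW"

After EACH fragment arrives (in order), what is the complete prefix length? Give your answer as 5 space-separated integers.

Answer: 0 0 9 14 18

Derivation:
Fragment 1: offset=6 data="ueU" -> buffer=??????ueU????????? -> prefix_len=0
Fragment 2: offset=4 data="BO" -> buffer=????BOueU????????? -> prefix_len=0
Fragment 3: offset=0 data="khby" -> buffer=khbyBOueU????????? -> prefix_len=9
Fragment 4: offset=9 data="HMOFD" -> buffer=khbyBOueUHMOFD???? -> prefix_len=14
Fragment 5: offset=14 data="iJqW" -> buffer=khbyBOueUHMOFDiJqW -> prefix_len=18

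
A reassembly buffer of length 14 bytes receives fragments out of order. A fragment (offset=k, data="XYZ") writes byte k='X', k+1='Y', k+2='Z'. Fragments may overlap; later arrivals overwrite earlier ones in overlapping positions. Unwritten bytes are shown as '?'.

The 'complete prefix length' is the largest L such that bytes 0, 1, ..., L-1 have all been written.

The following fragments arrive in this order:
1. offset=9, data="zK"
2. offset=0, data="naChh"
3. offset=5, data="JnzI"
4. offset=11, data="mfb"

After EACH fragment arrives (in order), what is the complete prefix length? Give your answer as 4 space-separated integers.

Fragment 1: offset=9 data="zK" -> buffer=?????????zK??? -> prefix_len=0
Fragment 2: offset=0 data="naChh" -> buffer=naChh????zK??? -> prefix_len=5
Fragment 3: offset=5 data="JnzI" -> buffer=naChhJnzIzK??? -> prefix_len=11
Fragment 4: offset=11 data="mfb" -> buffer=naChhJnzIzKmfb -> prefix_len=14

Answer: 0 5 11 14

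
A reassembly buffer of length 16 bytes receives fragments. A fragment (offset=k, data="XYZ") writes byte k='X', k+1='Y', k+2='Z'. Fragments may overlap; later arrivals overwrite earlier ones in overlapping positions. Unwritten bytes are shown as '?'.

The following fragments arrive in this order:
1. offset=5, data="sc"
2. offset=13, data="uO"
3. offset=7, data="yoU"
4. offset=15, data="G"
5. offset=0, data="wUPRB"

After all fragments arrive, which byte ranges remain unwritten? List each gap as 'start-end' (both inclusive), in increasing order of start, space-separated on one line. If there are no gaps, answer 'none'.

Fragment 1: offset=5 len=2
Fragment 2: offset=13 len=2
Fragment 3: offset=7 len=3
Fragment 4: offset=15 len=1
Fragment 5: offset=0 len=5
Gaps: 10-12

Answer: 10-12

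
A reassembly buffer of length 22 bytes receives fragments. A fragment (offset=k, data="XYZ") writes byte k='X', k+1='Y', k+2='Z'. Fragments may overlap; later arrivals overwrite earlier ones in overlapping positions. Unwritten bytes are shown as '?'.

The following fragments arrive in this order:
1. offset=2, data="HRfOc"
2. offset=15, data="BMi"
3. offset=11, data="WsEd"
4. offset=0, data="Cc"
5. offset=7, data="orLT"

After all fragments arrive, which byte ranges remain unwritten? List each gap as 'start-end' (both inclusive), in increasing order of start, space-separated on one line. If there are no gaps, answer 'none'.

Fragment 1: offset=2 len=5
Fragment 2: offset=15 len=3
Fragment 3: offset=11 len=4
Fragment 4: offset=0 len=2
Fragment 5: offset=7 len=4
Gaps: 18-21

Answer: 18-21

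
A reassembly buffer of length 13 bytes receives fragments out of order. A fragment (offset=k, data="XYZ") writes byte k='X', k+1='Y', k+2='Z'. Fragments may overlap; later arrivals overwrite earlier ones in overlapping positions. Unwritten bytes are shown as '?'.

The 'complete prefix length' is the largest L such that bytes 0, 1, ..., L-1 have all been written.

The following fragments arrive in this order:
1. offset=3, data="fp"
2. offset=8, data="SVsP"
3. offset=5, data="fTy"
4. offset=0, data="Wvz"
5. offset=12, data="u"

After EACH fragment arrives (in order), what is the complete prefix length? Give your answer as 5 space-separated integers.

Answer: 0 0 0 12 13

Derivation:
Fragment 1: offset=3 data="fp" -> buffer=???fp???????? -> prefix_len=0
Fragment 2: offset=8 data="SVsP" -> buffer=???fp???SVsP? -> prefix_len=0
Fragment 3: offset=5 data="fTy" -> buffer=???fpfTySVsP? -> prefix_len=0
Fragment 4: offset=0 data="Wvz" -> buffer=WvzfpfTySVsP? -> prefix_len=12
Fragment 5: offset=12 data="u" -> buffer=WvzfpfTySVsPu -> prefix_len=13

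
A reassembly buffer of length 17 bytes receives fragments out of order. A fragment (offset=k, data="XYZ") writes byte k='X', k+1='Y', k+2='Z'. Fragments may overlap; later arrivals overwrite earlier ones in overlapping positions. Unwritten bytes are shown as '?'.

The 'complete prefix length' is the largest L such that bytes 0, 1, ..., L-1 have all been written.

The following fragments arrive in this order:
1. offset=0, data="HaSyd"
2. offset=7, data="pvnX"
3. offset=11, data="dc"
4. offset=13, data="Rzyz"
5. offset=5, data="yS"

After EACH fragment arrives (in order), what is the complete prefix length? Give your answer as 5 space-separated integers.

Answer: 5 5 5 5 17

Derivation:
Fragment 1: offset=0 data="HaSyd" -> buffer=HaSyd???????????? -> prefix_len=5
Fragment 2: offset=7 data="pvnX" -> buffer=HaSyd??pvnX?????? -> prefix_len=5
Fragment 3: offset=11 data="dc" -> buffer=HaSyd??pvnXdc???? -> prefix_len=5
Fragment 4: offset=13 data="Rzyz" -> buffer=HaSyd??pvnXdcRzyz -> prefix_len=5
Fragment 5: offset=5 data="yS" -> buffer=HaSydySpvnXdcRzyz -> prefix_len=17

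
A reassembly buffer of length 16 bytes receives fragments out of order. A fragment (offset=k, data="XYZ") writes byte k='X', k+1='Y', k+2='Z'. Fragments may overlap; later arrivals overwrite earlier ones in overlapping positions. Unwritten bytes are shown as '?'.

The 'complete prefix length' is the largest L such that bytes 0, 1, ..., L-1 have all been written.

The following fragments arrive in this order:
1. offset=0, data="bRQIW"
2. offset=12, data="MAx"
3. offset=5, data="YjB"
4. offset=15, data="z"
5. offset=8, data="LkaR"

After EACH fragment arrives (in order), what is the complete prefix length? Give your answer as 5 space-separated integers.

Fragment 1: offset=0 data="bRQIW" -> buffer=bRQIW??????????? -> prefix_len=5
Fragment 2: offset=12 data="MAx" -> buffer=bRQIW???????MAx? -> prefix_len=5
Fragment 3: offset=5 data="YjB" -> buffer=bRQIWYjB????MAx? -> prefix_len=8
Fragment 4: offset=15 data="z" -> buffer=bRQIWYjB????MAxz -> prefix_len=8
Fragment 5: offset=8 data="LkaR" -> buffer=bRQIWYjBLkaRMAxz -> prefix_len=16

Answer: 5 5 8 8 16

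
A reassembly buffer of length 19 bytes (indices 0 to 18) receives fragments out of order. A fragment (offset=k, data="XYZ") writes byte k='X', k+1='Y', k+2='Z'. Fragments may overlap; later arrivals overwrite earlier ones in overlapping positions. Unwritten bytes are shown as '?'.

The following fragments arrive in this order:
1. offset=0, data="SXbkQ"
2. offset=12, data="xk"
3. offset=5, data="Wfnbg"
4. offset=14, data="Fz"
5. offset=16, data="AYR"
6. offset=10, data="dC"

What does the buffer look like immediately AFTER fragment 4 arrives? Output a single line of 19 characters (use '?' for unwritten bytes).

Fragment 1: offset=0 data="SXbkQ" -> buffer=SXbkQ??????????????
Fragment 2: offset=12 data="xk" -> buffer=SXbkQ???????xk?????
Fragment 3: offset=5 data="Wfnbg" -> buffer=SXbkQWfnbg??xk?????
Fragment 4: offset=14 data="Fz" -> buffer=SXbkQWfnbg??xkFz???

Answer: SXbkQWfnbg??xkFz???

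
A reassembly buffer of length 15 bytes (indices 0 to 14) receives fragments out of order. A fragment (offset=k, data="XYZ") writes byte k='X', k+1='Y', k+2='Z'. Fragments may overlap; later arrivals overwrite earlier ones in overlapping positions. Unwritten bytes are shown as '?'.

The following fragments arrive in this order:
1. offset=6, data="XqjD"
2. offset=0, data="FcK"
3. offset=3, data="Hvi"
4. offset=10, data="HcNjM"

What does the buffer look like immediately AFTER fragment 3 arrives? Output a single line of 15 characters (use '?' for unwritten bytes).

Fragment 1: offset=6 data="XqjD" -> buffer=??????XqjD?????
Fragment 2: offset=0 data="FcK" -> buffer=FcK???XqjD?????
Fragment 3: offset=3 data="Hvi" -> buffer=FcKHviXqjD?????

Answer: FcKHviXqjD?????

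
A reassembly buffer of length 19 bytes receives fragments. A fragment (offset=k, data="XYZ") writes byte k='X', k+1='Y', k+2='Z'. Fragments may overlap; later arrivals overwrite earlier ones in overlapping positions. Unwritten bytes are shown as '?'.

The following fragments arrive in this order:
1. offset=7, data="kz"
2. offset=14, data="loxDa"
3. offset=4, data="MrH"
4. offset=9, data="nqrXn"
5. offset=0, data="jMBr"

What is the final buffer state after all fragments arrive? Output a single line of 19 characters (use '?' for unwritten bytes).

Answer: jMBrMrHkznqrXnloxDa

Derivation:
Fragment 1: offset=7 data="kz" -> buffer=???????kz??????????
Fragment 2: offset=14 data="loxDa" -> buffer=???????kz?????loxDa
Fragment 3: offset=4 data="MrH" -> buffer=????MrHkz?????loxDa
Fragment 4: offset=9 data="nqrXn" -> buffer=????MrHkznqrXnloxDa
Fragment 5: offset=0 data="jMBr" -> buffer=jMBrMrHkznqrXnloxDa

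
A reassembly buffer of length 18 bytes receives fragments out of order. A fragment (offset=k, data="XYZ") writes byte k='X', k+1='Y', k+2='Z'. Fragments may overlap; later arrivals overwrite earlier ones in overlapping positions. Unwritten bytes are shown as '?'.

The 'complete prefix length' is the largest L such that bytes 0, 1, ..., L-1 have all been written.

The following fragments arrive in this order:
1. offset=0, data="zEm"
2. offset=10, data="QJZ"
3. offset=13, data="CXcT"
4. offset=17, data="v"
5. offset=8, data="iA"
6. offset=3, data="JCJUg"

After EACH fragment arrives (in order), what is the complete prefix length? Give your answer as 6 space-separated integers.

Fragment 1: offset=0 data="zEm" -> buffer=zEm??????????????? -> prefix_len=3
Fragment 2: offset=10 data="QJZ" -> buffer=zEm???????QJZ????? -> prefix_len=3
Fragment 3: offset=13 data="CXcT" -> buffer=zEm???????QJZCXcT? -> prefix_len=3
Fragment 4: offset=17 data="v" -> buffer=zEm???????QJZCXcTv -> prefix_len=3
Fragment 5: offset=8 data="iA" -> buffer=zEm?????iAQJZCXcTv -> prefix_len=3
Fragment 6: offset=3 data="JCJUg" -> buffer=zEmJCJUgiAQJZCXcTv -> prefix_len=18

Answer: 3 3 3 3 3 18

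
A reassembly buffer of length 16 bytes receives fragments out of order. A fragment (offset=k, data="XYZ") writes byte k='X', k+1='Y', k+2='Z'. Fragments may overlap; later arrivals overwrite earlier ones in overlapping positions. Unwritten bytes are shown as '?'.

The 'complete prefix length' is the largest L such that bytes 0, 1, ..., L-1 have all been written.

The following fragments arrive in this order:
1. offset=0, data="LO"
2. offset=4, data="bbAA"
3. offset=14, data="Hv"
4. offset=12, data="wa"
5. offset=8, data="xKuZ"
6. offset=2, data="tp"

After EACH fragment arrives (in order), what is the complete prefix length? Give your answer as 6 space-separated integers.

Fragment 1: offset=0 data="LO" -> buffer=LO?????????????? -> prefix_len=2
Fragment 2: offset=4 data="bbAA" -> buffer=LO??bbAA???????? -> prefix_len=2
Fragment 3: offset=14 data="Hv" -> buffer=LO??bbAA??????Hv -> prefix_len=2
Fragment 4: offset=12 data="wa" -> buffer=LO??bbAA????waHv -> prefix_len=2
Fragment 5: offset=8 data="xKuZ" -> buffer=LO??bbAAxKuZwaHv -> prefix_len=2
Fragment 6: offset=2 data="tp" -> buffer=LOtpbbAAxKuZwaHv -> prefix_len=16

Answer: 2 2 2 2 2 16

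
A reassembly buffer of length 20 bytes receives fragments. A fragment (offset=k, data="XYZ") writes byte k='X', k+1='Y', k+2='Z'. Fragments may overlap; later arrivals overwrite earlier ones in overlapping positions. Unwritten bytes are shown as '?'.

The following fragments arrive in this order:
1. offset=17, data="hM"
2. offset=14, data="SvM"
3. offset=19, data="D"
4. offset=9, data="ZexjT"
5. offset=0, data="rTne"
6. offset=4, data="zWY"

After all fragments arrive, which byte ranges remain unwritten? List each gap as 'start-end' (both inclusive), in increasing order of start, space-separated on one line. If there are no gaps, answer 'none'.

Fragment 1: offset=17 len=2
Fragment 2: offset=14 len=3
Fragment 3: offset=19 len=1
Fragment 4: offset=9 len=5
Fragment 5: offset=0 len=4
Fragment 6: offset=4 len=3
Gaps: 7-8

Answer: 7-8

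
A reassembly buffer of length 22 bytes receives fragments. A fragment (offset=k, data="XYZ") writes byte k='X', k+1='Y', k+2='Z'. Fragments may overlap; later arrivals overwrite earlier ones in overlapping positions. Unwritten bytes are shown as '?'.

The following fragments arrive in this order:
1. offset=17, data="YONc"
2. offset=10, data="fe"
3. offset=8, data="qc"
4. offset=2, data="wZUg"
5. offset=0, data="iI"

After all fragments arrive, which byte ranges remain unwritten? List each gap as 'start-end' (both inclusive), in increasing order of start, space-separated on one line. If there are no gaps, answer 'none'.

Answer: 6-7 12-16 21-21

Derivation:
Fragment 1: offset=17 len=4
Fragment 2: offset=10 len=2
Fragment 3: offset=8 len=2
Fragment 4: offset=2 len=4
Fragment 5: offset=0 len=2
Gaps: 6-7 12-16 21-21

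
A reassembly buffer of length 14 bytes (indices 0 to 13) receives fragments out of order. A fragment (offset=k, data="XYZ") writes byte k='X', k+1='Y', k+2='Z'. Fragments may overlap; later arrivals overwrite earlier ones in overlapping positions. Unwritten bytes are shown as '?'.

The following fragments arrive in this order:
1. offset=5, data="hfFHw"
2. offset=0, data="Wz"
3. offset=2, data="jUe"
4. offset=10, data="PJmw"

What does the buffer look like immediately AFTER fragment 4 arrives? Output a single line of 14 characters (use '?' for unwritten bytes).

Answer: WzjUehfFHwPJmw

Derivation:
Fragment 1: offset=5 data="hfFHw" -> buffer=?????hfFHw????
Fragment 2: offset=0 data="Wz" -> buffer=Wz???hfFHw????
Fragment 3: offset=2 data="jUe" -> buffer=WzjUehfFHw????
Fragment 4: offset=10 data="PJmw" -> buffer=WzjUehfFHwPJmw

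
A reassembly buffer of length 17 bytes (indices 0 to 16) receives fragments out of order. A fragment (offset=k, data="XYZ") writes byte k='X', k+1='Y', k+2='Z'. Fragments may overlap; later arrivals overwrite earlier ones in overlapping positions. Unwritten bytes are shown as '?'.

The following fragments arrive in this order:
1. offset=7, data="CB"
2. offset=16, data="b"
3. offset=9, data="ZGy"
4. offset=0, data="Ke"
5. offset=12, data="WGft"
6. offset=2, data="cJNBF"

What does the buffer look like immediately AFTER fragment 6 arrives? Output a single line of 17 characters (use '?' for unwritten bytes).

Answer: KecJNBFCBZGyWGftb

Derivation:
Fragment 1: offset=7 data="CB" -> buffer=???????CB????????
Fragment 2: offset=16 data="b" -> buffer=???????CB???????b
Fragment 3: offset=9 data="ZGy" -> buffer=???????CBZGy????b
Fragment 4: offset=0 data="Ke" -> buffer=Ke?????CBZGy????b
Fragment 5: offset=12 data="WGft" -> buffer=Ke?????CBZGyWGftb
Fragment 6: offset=2 data="cJNBF" -> buffer=KecJNBFCBZGyWGftb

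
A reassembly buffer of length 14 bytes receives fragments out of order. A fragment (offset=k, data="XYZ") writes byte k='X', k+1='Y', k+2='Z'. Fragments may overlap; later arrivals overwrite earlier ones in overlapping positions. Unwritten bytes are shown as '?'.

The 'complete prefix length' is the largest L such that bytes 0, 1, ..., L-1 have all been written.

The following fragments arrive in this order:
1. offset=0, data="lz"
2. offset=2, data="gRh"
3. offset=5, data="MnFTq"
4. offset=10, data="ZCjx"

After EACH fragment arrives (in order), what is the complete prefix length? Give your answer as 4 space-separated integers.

Fragment 1: offset=0 data="lz" -> buffer=lz???????????? -> prefix_len=2
Fragment 2: offset=2 data="gRh" -> buffer=lzgRh????????? -> prefix_len=5
Fragment 3: offset=5 data="MnFTq" -> buffer=lzgRhMnFTq???? -> prefix_len=10
Fragment 4: offset=10 data="ZCjx" -> buffer=lzgRhMnFTqZCjx -> prefix_len=14

Answer: 2 5 10 14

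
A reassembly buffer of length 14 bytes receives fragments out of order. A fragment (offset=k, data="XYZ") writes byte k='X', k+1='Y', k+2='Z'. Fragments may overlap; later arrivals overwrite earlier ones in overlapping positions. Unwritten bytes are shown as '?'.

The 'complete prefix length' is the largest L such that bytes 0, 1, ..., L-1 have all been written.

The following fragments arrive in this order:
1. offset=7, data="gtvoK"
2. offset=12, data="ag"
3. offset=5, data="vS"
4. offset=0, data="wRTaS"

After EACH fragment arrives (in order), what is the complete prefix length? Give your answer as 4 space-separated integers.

Fragment 1: offset=7 data="gtvoK" -> buffer=???????gtvoK?? -> prefix_len=0
Fragment 2: offset=12 data="ag" -> buffer=???????gtvoKag -> prefix_len=0
Fragment 3: offset=5 data="vS" -> buffer=?????vSgtvoKag -> prefix_len=0
Fragment 4: offset=0 data="wRTaS" -> buffer=wRTaSvSgtvoKag -> prefix_len=14

Answer: 0 0 0 14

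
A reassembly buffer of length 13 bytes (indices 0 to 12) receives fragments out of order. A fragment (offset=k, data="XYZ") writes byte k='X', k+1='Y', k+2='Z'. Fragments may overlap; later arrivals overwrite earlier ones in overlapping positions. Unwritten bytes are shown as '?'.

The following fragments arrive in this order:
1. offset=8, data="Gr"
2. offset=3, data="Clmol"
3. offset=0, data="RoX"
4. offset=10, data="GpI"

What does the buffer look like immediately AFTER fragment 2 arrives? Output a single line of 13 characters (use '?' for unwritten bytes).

Fragment 1: offset=8 data="Gr" -> buffer=????????Gr???
Fragment 2: offset=3 data="Clmol" -> buffer=???ClmolGr???

Answer: ???ClmolGr???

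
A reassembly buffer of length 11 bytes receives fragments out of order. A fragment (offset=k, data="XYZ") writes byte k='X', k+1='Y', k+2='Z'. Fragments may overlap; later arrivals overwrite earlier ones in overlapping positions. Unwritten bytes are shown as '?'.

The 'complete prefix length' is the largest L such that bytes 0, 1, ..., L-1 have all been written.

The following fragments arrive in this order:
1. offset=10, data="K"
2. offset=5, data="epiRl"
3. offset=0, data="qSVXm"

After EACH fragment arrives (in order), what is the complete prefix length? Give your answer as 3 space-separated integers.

Fragment 1: offset=10 data="K" -> buffer=??????????K -> prefix_len=0
Fragment 2: offset=5 data="epiRl" -> buffer=?????epiRlK -> prefix_len=0
Fragment 3: offset=0 data="qSVXm" -> buffer=qSVXmepiRlK -> prefix_len=11

Answer: 0 0 11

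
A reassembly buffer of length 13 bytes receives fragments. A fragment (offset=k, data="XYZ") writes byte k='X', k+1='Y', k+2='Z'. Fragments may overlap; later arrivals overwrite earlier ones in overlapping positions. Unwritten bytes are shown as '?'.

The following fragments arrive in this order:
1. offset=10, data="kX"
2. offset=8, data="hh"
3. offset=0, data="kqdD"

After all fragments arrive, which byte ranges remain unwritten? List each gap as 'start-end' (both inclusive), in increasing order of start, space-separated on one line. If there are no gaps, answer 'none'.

Fragment 1: offset=10 len=2
Fragment 2: offset=8 len=2
Fragment 3: offset=0 len=4
Gaps: 4-7 12-12

Answer: 4-7 12-12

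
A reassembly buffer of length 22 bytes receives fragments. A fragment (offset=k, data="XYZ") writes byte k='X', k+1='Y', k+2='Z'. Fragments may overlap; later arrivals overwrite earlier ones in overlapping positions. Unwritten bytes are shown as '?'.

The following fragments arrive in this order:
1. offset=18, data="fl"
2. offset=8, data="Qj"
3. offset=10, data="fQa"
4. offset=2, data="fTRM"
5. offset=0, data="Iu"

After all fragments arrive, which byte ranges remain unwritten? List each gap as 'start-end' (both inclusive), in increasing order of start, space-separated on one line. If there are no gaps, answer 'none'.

Answer: 6-7 13-17 20-21

Derivation:
Fragment 1: offset=18 len=2
Fragment 2: offset=8 len=2
Fragment 3: offset=10 len=3
Fragment 4: offset=2 len=4
Fragment 5: offset=0 len=2
Gaps: 6-7 13-17 20-21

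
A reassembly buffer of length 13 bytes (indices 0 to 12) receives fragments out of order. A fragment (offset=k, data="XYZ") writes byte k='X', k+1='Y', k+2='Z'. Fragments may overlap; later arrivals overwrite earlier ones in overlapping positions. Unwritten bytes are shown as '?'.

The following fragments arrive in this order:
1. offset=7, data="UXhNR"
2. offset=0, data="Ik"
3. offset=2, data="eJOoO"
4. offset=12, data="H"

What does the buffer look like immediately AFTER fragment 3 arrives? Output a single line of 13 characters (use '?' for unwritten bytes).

Fragment 1: offset=7 data="UXhNR" -> buffer=???????UXhNR?
Fragment 2: offset=0 data="Ik" -> buffer=Ik?????UXhNR?
Fragment 3: offset=2 data="eJOoO" -> buffer=IkeJOoOUXhNR?

Answer: IkeJOoOUXhNR?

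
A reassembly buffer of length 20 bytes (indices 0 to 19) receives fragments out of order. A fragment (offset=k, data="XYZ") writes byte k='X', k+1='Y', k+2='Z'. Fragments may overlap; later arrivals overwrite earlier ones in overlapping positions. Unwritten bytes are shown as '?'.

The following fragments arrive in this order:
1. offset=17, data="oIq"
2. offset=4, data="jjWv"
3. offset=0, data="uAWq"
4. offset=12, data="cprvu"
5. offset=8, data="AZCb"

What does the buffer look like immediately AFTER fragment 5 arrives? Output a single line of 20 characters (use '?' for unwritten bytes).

Answer: uAWqjjWvAZCbcprvuoIq

Derivation:
Fragment 1: offset=17 data="oIq" -> buffer=?????????????????oIq
Fragment 2: offset=4 data="jjWv" -> buffer=????jjWv?????????oIq
Fragment 3: offset=0 data="uAWq" -> buffer=uAWqjjWv?????????oIq
Fragment 4: offset=12 data="cprvu" -> buffer=uAWqjjWv????cprvuoIq
Fragment 5: offset=8 data="AZCb" -> buffer=uAWqjjWvAZCbcprvuoIq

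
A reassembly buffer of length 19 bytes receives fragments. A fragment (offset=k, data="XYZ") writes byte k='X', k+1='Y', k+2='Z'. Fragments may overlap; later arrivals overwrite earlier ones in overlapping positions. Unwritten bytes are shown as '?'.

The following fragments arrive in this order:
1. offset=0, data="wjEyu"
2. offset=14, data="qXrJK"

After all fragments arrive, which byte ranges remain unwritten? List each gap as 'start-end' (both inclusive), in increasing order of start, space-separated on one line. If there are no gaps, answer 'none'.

Fragment 1: offset=0 len=5
Fragment 2: offset=14 len=5
Gaps: 5-13

Answer: 5-13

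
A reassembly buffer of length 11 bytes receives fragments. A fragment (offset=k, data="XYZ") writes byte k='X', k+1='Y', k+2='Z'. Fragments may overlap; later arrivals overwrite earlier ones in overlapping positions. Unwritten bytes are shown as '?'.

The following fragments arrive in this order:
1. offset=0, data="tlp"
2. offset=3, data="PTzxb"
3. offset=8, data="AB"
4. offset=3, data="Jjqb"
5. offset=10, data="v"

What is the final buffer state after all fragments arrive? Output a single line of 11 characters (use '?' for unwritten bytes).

Answer: tlpJjqbbABv

Derivation:
Fragment 1: offset=0 data="tlp" -> buffer=tlp????????
Fragment 2: offset=3 data="PTzxb" -> buffer=tlpPTzxb???
Fragment 3: offset=8 data="AB" -> buffer=tlpPTzxbAB?
Fragment 4: offset=3 data="Jjqb" -> buffer=tlpJjqbbAB?
Fragment 5: offset=10 data="v" -> buffer=tlpJjqbbABv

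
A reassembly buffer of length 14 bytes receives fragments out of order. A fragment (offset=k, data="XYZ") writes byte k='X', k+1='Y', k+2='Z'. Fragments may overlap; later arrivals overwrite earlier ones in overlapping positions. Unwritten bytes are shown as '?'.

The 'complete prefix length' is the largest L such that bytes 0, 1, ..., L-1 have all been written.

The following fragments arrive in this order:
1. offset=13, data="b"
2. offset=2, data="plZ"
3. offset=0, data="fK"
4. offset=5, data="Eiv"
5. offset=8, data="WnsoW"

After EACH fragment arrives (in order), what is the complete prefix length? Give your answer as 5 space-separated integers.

Answer: 0 0 5 8 14

Derivation:
Fragment 1: offset=13 data="b" -> buffer=?????????????b -> prefix_len=0
Fragment 2: offset=2 data="plZ" -> buffer=??plZ????????b -> prefix_len=0
Fragment 3: offset=0 data="fK" -> buffer=fKplZ????????b -> prefix_len=5
Fragment 4: offset=5 data="Eiv" -> buffer=fKplZEiv?????b -> prefix_len=8
Fragment 5: offset=8 data="WnsoW" -> buffer=fKplZEivWnsoWb -> prefix_len=14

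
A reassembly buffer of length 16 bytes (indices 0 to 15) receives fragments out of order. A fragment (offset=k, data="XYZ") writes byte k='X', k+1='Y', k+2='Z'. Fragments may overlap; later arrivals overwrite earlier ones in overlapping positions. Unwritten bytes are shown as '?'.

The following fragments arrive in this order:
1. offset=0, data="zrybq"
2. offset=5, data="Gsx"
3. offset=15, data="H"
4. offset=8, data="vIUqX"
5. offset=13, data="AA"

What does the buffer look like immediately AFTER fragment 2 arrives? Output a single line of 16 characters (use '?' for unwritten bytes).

Fragment 1: offset=0 data="zrybq" -> buffer=zrybq???????????
Fragment 2: offset=5 data="Gsx" -> buffer=zrybqGsx????????

Answer: zrybqGsx????????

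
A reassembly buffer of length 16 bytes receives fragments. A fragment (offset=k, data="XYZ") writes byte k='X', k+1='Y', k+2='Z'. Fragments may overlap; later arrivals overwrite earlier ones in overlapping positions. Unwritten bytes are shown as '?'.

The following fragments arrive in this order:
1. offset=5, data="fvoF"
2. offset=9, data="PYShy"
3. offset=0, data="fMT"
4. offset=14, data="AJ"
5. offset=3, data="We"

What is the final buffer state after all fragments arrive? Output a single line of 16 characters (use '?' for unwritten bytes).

Answer: fMTWefvoFPYShyAJ

Derivation:
Fragment 1: offset=5 data="fvoF" -> buffer=?????fvoF???????
Fragment 2: offset=9 data="PYShy" -> buffer=?????fvoFPYShy??
Fragment 3: offset=0 data="fMT" -> buffer=fMT??fvoFPYShy??
Fragment 4: offset=14 data="AJ" -> buffer=fMT??fvoFPYShyAJ
Fragment 5: offset=3 data="We" -> buffer=fMTWefvoFPYShyAJ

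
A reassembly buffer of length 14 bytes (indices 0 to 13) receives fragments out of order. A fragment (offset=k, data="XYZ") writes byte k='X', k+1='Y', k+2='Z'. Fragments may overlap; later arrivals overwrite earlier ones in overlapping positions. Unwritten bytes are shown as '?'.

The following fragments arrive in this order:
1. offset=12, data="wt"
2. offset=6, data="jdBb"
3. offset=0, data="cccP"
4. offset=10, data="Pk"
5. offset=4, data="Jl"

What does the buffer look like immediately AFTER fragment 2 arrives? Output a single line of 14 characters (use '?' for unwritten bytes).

Fragment 1: offset=12 data="wt" -> buffer=????????????wt
Fragment 2: offset=6 data="jdBb" -> buffer=??????jdBb??wt

Answer: ??????jdBb??wt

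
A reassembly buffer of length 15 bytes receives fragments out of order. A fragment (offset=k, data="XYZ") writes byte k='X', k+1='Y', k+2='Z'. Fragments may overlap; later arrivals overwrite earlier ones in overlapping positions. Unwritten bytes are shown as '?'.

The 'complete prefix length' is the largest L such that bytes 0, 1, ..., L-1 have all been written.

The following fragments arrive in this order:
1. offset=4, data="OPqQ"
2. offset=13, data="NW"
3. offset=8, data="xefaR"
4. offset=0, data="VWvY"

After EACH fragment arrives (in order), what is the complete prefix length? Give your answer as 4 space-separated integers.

Fragment 1: offset=4 data="OPqQ" -> buffer=????OPqQ??????? -> prefix_len=0
Fragment 2: offset=13 data="NW" -> buffer=????OPqQ?????NW -> prefix_len=0
Fragment 3: offset=8 data="xefaR" -> buffer=????OPqQxefaRNW -> prefix_len=0
Fragment 4: offset=0 data="VWvY" -> buffer=VWvYOPqQxefaRNW -> prefix_len=15

Answer: 0 0 0 15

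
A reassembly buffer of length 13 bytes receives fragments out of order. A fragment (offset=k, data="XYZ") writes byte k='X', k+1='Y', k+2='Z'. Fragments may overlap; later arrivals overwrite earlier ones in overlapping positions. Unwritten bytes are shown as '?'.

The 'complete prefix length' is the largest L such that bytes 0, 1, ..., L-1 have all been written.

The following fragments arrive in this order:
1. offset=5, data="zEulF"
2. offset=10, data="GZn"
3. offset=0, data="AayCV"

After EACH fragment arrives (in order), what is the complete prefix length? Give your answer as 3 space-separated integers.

Fragment 1: offset=5 data="zEulF" -> buffer=?????zEulF??? -> prefix_len=0
Fragment 2: offset=10 data="GZn" -> buffer=?????zEulFGZn -> prefix_len=0
Fragment 3: offset=0 data="AayCV" -> buffer=AayCVzEulFGZn -> prefix_len=13

Answer: 0 0 13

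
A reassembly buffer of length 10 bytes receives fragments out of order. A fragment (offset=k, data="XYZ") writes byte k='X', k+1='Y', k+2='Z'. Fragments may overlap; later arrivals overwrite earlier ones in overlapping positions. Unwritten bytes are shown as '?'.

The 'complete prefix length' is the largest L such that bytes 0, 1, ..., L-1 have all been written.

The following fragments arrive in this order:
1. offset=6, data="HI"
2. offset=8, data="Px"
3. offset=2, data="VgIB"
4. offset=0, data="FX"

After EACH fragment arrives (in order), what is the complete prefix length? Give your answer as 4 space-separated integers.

Fragment 1: offset=6 data="HI" -> buffer=??????HI?? -> prefix_len=0
Fragment 2: offset=8 data="Px" -> buffer=??????HIPx -> prefix_len=0
Fragment 3: offset=2 data="VgIB" -> buffer=??VgIBHIPx -> prefix_len=0
Fragment 4: offset=0 data="FX" -> buffer=FXVgIBHIPx -> prefix_len=10

Answer: 0 0 0 10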